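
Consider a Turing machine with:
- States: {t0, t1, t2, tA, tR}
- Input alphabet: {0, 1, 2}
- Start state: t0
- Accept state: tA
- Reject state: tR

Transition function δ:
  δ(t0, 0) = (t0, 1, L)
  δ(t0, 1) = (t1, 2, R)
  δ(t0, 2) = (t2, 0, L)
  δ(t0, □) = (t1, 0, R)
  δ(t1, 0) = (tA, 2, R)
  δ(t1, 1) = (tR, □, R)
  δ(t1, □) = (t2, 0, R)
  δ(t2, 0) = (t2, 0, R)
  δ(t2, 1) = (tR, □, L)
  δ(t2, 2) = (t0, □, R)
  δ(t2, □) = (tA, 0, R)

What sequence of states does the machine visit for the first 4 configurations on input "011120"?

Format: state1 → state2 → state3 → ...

Execution trace:
Initial: [t0]011120
Step 1: δ(t0, 0) = (t0, 1, L) → [t0]□111120
Step 2: δ(t0, □) = (t1, 0, R) → 0[t1]111120
Step 3: δ(t1, 1) = (tR, □, R) → 0□[tR]11120

The machine reaches the reject state tR and halts.

State sequence: t0 → t0 → t1 → tR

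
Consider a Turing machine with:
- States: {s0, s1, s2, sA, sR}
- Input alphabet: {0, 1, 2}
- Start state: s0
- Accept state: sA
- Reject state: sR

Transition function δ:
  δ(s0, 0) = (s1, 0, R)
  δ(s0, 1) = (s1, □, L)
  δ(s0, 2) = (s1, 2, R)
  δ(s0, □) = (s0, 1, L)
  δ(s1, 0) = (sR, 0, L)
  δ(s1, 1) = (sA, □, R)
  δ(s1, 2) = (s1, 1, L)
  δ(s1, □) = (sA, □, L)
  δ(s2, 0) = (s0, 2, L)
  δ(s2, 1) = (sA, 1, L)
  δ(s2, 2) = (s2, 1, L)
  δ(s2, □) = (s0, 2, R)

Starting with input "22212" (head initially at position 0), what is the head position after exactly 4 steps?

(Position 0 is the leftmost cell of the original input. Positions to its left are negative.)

Execution trace (head position shown):
Step 0: [s0]22212  (head at position 0)
Step 1: move right → 2[s1]2212  (head at position 1)
Step 2: move left → [s1]21212  (head at position 0)
Step 3: move left → [s1]□11212  (head at position -1)
Step 4: move left → [sA]□□11212  (head at position -2)

After 4 steps, the head is at position -2.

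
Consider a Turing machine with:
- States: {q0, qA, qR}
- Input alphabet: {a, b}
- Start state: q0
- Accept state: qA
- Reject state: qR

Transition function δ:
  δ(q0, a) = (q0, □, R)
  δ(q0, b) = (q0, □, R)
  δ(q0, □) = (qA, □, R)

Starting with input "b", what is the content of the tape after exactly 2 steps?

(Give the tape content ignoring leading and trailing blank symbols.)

Execution trace:
Initial: [q0]b
Step 1: δ(q0, b) = (q0, □, R) → □[q0]□
Step 2: δ(q0, □) = (qA, □, R) → □□[qA]□

The machine reaches the accept state qA and halts.

After 2 steps, the tape (ignoring leading/trailing blanks) is: □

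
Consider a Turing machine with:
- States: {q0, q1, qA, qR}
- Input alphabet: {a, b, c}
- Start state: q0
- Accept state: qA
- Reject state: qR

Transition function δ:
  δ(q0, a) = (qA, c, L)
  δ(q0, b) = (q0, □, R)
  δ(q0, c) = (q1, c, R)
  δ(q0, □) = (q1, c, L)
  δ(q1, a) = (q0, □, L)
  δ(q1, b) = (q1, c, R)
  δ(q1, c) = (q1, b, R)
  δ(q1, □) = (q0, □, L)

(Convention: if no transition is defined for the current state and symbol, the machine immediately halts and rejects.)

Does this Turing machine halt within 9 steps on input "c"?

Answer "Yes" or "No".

Execution trace:
Initial: [q0]c
Step 1: δ(q0, c) = (q1, c, R) → c[q1]□
Step 2: δ(q1, □) = (q0, □, L) → [q0]c□
Step 3: δ(q0, c) = (q1, c, R) → c[q1]□
Step 4: δ(q1, □) = (q0, □, L) → [q0]c□
Step 5: δ(q0, c) = (q1, c, R) → c[q1]□
Step 6: δ(q1, □) = (q0, □, L) → [q0]c□
Step 7: δ(q0, c) = (q1, c, R) → c[q1]□
Step 8: δ(q1, □) = (q0, □, L) → [q0]c□
Step 9: δ(q0, c) = (q1, c, R) → c[q1]□

The machine has not reached a halting state after 9 steps.
The machine did not halt within the 9-step bound.

Answer: No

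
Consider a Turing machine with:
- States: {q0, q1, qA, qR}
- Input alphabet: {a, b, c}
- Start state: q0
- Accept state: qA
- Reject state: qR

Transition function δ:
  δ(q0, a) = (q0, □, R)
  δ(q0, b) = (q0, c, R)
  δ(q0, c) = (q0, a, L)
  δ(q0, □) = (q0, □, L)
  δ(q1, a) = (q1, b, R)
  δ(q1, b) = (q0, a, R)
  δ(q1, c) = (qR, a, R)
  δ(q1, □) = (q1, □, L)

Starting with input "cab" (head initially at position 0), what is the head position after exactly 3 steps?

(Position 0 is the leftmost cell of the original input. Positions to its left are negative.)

Execution trace (head position shown):
Step 0: [q0]cab  (head at position 0)
Step 1: move left → [q0]□aab  (head at position -1)
Step 2: move left → [q0]□□aab  (head at position -2)
Step 3: move left → [q0]□□□aab  (head at position -3)

After 3 steps, the head is at position -3.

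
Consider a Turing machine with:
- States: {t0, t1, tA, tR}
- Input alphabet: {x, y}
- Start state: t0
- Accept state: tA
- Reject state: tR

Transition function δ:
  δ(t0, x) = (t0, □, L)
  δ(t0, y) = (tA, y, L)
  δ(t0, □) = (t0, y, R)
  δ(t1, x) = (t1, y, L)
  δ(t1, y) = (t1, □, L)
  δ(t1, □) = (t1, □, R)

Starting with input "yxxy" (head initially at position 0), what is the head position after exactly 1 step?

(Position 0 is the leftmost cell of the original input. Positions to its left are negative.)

Execution trace (head position shown):
Step 0: [t0]yxxy  (head at position 0)
Step 1: move left → [tA]□yxxy  (head at position -1)

After 1 step, the head is at position -1.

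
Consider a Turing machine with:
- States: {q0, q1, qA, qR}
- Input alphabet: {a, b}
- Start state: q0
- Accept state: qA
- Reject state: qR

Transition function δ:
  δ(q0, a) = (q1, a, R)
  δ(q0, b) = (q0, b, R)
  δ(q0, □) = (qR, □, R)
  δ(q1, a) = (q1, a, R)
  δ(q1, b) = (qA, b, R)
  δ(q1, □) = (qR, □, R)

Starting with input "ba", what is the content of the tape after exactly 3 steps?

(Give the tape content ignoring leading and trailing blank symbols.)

Execution trace:
Initial: [q0]ba
Step 1: δ(q0, b) = (q0, b, R) → b[q0]a
Step 2: δ(q0, a) = (q1, a, R) → ba[q1]□
Step 3: δ(q1, □) = (qR, □, R) → ba□[qR]□

The machine reaches the reject state qR and halts.

After 3 steps, the tape (ignoring leading/trailing blanks) is: ba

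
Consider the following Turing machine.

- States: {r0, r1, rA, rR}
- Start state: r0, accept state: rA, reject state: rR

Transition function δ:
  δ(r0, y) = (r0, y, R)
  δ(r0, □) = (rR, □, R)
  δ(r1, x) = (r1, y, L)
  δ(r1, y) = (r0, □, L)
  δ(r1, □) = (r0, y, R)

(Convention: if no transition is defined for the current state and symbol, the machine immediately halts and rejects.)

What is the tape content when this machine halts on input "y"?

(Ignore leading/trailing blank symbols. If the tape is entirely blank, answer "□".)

Execution trace:
Initial: [r0]y
Step 1: δ(r0, y) = (r0, y, R) → y[r0]□
Step 2: δ(r0, □) = (rR, □, R) → y□[rR]□

The machine reaches the reject state rR and halts.

Final tape (ignoring leading/trailing blanks): y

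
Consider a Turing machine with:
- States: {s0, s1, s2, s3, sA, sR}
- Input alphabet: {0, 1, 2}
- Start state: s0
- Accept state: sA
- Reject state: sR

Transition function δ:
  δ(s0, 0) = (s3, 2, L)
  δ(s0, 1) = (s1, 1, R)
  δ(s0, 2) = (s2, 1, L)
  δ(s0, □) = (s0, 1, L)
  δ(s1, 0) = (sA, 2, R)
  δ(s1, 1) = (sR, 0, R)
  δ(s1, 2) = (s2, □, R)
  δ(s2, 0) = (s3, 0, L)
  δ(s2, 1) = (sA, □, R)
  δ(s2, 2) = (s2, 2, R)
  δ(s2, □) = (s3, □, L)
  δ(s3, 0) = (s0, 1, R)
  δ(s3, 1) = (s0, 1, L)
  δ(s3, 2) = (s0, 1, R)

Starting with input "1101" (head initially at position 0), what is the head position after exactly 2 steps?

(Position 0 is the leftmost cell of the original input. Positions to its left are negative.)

Execution trace (head position shown):
Step 0: [s0]1101  (head at position 0)
Step 1: move right → 1[s1]101  (head at position 1)
Step 2: move right → 10[sR]01  (head at position 2)

After 2 steps, the head is at position 2.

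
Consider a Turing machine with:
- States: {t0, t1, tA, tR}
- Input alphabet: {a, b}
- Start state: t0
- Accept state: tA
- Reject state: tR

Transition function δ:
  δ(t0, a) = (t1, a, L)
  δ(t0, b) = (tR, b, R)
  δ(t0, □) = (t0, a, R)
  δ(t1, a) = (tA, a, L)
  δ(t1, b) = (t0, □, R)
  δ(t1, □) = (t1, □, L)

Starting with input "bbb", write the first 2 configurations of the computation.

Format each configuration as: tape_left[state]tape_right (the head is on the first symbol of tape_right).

Transitions applied:
Step 1: δ(t0, b) = (tR, b, R)

The first 2 configurations are:
[t0]bbb ⊢ b[tR]bb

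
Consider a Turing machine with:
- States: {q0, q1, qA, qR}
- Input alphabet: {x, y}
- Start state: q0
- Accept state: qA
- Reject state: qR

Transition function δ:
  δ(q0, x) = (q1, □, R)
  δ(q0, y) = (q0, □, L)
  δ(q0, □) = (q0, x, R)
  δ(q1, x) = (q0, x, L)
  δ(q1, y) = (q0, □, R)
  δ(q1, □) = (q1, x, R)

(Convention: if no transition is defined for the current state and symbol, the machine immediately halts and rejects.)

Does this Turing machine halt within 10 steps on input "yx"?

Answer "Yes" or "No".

Execution trace:
Initial: [q0]yx
Step 1: δ(q0, y) = (q0, □, L) → [q0]□□x
Step 2: δ(q0, □) = (q0, x, R) → x[q0]□x
Step 3: δ(q0, □) = (q0, x, R) → xx[q0]x
Step 4: δ(q0, x) = (q1, □, R) → xx□[q1]□
Step 5: δ(q1, □) = (q1, x, R) → xx□x[q1]□
Step 6: δ(q1, □) = (q1, x, R) → xx□xx[q1]□
Step 7: δ(q1, □) = (q1, x, R) → xx□xxx[q1]□
Step 8: δ(q1, □) = (q1, x, R) → xx□xxxx[q1]□
Step 9: δ(q1, □) = (q1, x, R) → xx□xxxxx[q1]□
Step 10: δ(q1, □) = (q1, x, R) → xx□xxxxxx[q1]□

The machine has not reached a halting state after 10 steps.
The machine did not halt within the 10-step bound.

Answer: No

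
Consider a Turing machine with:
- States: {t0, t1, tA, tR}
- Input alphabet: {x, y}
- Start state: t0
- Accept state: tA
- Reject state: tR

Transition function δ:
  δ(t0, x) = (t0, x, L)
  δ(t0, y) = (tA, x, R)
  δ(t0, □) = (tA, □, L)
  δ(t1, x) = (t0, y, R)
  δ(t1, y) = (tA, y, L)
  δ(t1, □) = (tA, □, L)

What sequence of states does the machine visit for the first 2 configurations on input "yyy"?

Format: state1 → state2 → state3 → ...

Execution trace:
Initial: [t0]yyy
Step 1: δ(t0, y) = (tA, x, R) → x[tA]yy

The machine reaches the accept state tA and halts.

State sequence: t0 → tA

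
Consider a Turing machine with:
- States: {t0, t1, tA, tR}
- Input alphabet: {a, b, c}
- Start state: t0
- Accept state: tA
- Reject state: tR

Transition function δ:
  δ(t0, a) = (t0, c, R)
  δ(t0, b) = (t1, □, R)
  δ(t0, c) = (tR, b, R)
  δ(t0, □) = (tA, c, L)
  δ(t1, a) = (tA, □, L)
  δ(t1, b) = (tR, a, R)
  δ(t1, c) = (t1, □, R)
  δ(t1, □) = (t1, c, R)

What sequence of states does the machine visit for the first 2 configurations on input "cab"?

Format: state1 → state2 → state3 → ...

Execution trace:
Initial: [t0]cab
Step 1: δ(t0, c) = (tR, b, R) → b[tR]ab

The machine reaches the reject state tR and halts.

State sequence: t0 → tR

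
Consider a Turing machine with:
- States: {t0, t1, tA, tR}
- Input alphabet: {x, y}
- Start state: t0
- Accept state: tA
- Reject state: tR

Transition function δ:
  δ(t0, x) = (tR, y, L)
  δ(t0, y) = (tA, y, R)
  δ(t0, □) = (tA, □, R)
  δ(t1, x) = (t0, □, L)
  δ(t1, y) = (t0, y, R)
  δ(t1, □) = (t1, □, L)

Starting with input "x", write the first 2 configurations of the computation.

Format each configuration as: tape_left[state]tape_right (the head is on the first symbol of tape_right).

Transitions applied:
Step 1: δ(t0, x) = (tR, y, L)

The first 2 configurations are:
[t0]x ⊢ [tR]□y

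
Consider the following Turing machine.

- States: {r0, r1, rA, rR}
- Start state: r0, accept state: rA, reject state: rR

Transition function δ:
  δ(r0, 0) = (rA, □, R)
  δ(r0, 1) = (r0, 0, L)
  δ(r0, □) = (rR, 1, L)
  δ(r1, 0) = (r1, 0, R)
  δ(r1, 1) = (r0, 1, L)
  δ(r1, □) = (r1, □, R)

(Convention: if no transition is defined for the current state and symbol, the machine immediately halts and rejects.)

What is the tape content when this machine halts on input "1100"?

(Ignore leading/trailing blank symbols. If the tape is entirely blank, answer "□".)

Execution trace:
Initial: [r0]1100
Step 1: δ(r0, 1) = (r0, 0, L) → [r0]□0100
Step 2: δ(r0, □) = (rR, 1, L) → [rR]□10100

The machine reaches the reject state rR and halts.

Final tape (ignoring leading/trailing blanks): 10100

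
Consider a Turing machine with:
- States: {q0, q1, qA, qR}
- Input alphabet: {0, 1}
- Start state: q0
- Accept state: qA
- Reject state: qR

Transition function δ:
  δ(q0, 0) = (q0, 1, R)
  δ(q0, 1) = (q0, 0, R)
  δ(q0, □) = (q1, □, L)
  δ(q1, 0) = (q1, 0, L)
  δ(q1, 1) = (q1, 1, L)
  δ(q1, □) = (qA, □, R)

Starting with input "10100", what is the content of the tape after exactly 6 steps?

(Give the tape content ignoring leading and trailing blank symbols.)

Execution trace:
Initial: [q0]10100
Step 1: δ(q0, 1) = (q0, 0, R) → 0[q0]0100
Step 2: δ(q0, 0) = (q0, 1, R) → 01[q0]100
Step 3: δ(q0, 1) = (q0, 0, R) → 010[q0]00
Step 4: δ(q0, 0) = (q0, 1, R) → 0101[q0]0
Step 5: δ(q0, 0) = (q0, 1, R) → 01011[q0]□
Step 6: δ(q0, □) = (q1, □, L) → 0101[q1]1□

After 6 steps, the tape (ignoring leading/trailing blanks) is: 01011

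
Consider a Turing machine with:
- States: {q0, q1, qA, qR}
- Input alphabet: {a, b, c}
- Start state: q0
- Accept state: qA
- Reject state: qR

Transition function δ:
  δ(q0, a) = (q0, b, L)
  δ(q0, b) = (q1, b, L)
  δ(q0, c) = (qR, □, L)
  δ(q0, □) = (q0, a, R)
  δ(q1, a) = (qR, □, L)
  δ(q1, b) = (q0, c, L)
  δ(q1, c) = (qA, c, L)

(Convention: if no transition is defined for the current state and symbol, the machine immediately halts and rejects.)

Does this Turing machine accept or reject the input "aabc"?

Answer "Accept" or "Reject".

Execution trace:
Initial: [q0]aabc
Step 1: δ(q0, a) = (q0, b, L) → [q0]□babc
Step 2: δ(q0, □) = (q0, a, R) → a[q0]babc
Step 3: δ(q0, b) = (q1, b, L) → [q1]ababc
Step 4: δ(q1, a) = (qR, □, L) → [qR]□□babc

The machine reaches the reject state qR and halts.

Answer: Reject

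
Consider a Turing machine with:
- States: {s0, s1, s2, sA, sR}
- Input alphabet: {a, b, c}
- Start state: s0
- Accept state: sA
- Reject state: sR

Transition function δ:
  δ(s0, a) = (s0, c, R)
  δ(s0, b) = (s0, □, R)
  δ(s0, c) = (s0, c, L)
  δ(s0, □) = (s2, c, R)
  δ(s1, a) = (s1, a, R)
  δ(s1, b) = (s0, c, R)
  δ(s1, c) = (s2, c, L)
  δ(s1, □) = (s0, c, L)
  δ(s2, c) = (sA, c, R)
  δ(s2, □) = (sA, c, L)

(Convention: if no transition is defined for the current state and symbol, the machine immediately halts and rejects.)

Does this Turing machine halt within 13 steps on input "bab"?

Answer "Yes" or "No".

Execution trace:
Initial: [s0]bab
Step 1: δ(s0, b) = (s0, □, R) → □[s0]ab
Step 2: δ(s0, a) = (s0, c, R) → □c[s0]b
Step 3: δ(s0, b) = (s0, □, R) → □c□[s0]□
Step 4: δ(s0, □) = (s2, c, R) → □c□c[s2]□
Step 5: δ(s2, □) = (sA, c, L) → □c□[sA]cc

The machine reaches the accept state sA and halts.
The machine halted after 5 steps (within the 13-step bound).

Answer: Yes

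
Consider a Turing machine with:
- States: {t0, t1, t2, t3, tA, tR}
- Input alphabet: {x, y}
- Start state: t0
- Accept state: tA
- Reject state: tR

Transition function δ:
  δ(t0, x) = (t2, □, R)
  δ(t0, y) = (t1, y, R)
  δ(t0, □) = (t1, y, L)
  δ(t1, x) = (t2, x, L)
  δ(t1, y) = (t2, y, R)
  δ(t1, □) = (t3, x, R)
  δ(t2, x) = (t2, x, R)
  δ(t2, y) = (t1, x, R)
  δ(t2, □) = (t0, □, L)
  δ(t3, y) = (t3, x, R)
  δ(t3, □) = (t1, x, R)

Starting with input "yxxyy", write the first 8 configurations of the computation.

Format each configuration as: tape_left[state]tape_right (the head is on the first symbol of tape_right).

Transitions applied:
Step 1: δ(t0, y) = (t1, y, R)
Step 2: δ(t1, x) = (t2, x, L)
Step 3: δ(t2, y) = (t1, x, R)
Step 4: δ(t1, x) = (t2, x, L)
Step 5: δ(t2, x) = (t2, x, R)
Step 6: δ(t2, x) = (t2, x, R)
Step 7: δ(t2, x) = (t2, x, R)

The first 8 configurations are:
[t0]yxxyy ⊢ y[t1]xxyy ⊢ [t2]yxxyy ⊢ x[t1]xxyy ⊢ [t2]xxxyy ⊢ x[t2]xxyy ⊢ xx[t2]xyy ⊢ xxx[t2]yy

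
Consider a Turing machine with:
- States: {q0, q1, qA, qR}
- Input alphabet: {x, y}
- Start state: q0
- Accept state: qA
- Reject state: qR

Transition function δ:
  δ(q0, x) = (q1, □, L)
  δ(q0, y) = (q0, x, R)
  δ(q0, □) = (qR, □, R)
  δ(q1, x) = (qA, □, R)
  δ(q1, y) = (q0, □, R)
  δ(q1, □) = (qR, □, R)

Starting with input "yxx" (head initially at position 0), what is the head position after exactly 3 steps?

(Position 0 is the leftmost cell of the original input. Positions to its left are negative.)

Execution trace (head position shown):
Step 0: [q0]yxx  (head at position 0)
Step 1: move right → x[q0]xx  (head at position 1)
Step 2: move left → [q1]x□x  (head at position 0)
Step 3: move right → □[qA]□x  (head at position 1)

After 3 steps, the head is at position 1.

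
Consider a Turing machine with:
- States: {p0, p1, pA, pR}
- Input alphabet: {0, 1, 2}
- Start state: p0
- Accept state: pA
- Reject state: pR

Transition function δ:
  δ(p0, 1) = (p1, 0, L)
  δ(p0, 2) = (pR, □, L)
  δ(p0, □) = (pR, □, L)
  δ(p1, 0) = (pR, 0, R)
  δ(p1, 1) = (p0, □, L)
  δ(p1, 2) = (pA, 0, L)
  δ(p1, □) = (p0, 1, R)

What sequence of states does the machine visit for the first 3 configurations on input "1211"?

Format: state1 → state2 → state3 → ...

Execution trace:
Initial: [p0]1211
Step 1: δ(p0, 1) = (p1, 0, L) → [p1]□0211
Step 2: δ(p1, □) = (p0, 1, R) → 1[p0]0211

No transition is defined for δ(p0, 0). By convention the machine halts and rejects.

State sequence: p0 → p1 → p0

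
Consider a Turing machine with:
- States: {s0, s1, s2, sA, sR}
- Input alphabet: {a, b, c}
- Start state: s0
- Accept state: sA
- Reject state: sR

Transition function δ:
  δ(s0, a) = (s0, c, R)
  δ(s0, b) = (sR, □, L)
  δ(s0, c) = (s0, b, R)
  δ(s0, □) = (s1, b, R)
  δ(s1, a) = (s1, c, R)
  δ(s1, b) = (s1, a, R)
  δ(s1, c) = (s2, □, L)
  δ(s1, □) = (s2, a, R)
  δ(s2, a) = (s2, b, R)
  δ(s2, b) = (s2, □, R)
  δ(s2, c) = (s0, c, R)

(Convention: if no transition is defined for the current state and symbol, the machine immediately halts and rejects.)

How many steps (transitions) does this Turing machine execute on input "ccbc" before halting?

Execution trace:
Initial: [s0]ccbc
Step 1: δ(s0, c) = (s0, b, R) → b[s0]cbc
Step 2: δ(s0, c) = (s0, b, R) → bb[s0]bc
Step 3: δ(s0, b) = (sR, □, L) → b[sR]b□c

The machine reaches the reject state sR and halts.

The machine executed 3 steps before halting.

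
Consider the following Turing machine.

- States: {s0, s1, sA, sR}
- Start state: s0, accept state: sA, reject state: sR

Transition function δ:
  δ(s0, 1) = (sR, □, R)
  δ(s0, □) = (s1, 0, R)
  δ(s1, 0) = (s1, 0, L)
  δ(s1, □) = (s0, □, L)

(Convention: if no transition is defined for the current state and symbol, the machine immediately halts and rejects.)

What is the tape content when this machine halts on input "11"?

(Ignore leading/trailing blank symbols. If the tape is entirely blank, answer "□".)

Execution trace:
Initial: [s0]11
Step 1: δ(s0, 1) = (sR, □, R) → □[sR]1

The machine reaches the reject state sR and halts.

Final tape (ignoring leading/trailing blanks): 1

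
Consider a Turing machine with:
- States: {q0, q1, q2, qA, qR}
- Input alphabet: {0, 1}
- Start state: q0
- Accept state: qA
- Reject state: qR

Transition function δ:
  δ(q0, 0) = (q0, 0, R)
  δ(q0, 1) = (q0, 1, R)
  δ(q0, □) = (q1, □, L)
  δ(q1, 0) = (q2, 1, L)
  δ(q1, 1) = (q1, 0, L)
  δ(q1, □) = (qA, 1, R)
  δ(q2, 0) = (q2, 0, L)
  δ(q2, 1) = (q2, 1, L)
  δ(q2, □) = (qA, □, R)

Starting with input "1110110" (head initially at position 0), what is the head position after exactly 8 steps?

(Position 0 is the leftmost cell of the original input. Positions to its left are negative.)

Execution trace (head position shown):
Step 0: [q0]1110110  (head at position 0)
Step 1: move right → 1[q0]110110  (head at position 1)
Step 2: move right → 11[q0]10110  (head at position 2)
Step 3: move right → 111[q0]0110  (head at position 3)
Step 4: move right → 1110[q0]110  (head at position 4)
Step 5: move right → 11101[q0]10  (head at position 5)
Step 6: move right → 111011[q0]0  (head at position 6)
Step 7: move right → 1110110[q0]□  (head at position 7)
Step 8: move left → 111011[q1]0□  (head at position 6)

After 8 steps, the head is at position 6.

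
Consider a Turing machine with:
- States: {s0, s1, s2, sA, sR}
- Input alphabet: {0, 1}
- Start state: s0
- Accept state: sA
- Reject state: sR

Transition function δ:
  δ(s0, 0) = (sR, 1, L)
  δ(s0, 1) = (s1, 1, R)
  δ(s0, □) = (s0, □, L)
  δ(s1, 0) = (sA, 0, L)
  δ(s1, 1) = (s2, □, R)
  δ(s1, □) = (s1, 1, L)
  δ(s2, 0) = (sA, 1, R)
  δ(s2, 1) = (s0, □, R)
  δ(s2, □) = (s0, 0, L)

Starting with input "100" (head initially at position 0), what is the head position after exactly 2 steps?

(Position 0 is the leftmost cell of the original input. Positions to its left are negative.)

Execution trace (head position shown):
Step 0: [s0]100  (head at position 0)
Step 1: move right → 1[s1]00  (head at position 1)
Step 2: move left → [sA]100  (head at position 0)

After 2 steps, the head is at position 0.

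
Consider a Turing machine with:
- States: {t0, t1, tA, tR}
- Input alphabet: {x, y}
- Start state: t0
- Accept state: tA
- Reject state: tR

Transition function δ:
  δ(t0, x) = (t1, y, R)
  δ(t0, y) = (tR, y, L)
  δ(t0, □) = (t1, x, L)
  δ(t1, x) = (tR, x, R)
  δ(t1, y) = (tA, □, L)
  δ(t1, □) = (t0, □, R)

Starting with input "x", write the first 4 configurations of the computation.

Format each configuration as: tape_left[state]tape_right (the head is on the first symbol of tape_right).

Transitions applied:
Step 1: δ(t0, x) = (t1, y, R)
Step 2: δ(t1, □) = (t0, □, R)
Step 3: δ(t0, □) = (t1, x, L)

The first 4 configurations are:
[t0]x ⊢ y[t1]□ ⊢ y□[t0]□ ⊢ y[t1]□x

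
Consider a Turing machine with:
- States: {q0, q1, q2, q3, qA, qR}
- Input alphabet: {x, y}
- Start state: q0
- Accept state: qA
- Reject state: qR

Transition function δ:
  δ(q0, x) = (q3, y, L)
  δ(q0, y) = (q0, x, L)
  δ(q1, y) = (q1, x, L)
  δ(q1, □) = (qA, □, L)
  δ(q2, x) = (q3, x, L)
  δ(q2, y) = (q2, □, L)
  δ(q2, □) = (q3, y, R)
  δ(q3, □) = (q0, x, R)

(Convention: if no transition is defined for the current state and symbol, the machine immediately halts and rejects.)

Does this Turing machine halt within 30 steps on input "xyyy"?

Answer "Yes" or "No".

Execution trace:
Initial: [q0]xyyy
Step 1: δ(q0, x) = (q3, y, L) → [q3]□yyyy
Step 2: δ(q3, □) = (q0, x, R) → x[q0]yyyy
Step 3: δ(q0, y) = (q0, x, L) → [q0]xxyyy
Step 4: δ(q0, x) = (q3, y, L) → [q3]□yxyyy
Step 5: δ(q3, □) = (q0, x, R) → x[q0]yxyyy
Step 6: δ(q0, y) = (q0, x, L) → [q0]xxxyyy
Step 7: δ(q0, x) = (q3, y, L) → [q3]□yxxyyy
Step 8: δ(q3, □) = (q0, x, R) → x[q0]yxxyyy
Step 9: δ(q0, y) = (q0, x, L) → [q0]xxxxyyy
Step 10: δ(q0, x) = (q3, y, L) → [q3]□yxxxyyy
Step 11: δ(q3, □) = (q0, x, R) → x[q0]yxxxyyy
Step 12: δ(q0, y) = (q0, x, L) → [q0]xxxxxyyy
Step 13: δ(q0, x) = (q3, y, L) → [q3]□yxxxxyyy
Step 14: δ(q3, □) = (q0, x, R) → x[q0]yxxxxyyy
Step 15: δ(q0, y) = (q0, x, L) → [q0]xxxxxxyyy
Step 16: δ(q0, x) = (q3, y, L) → [q3]□yxxxxxyyy
Step 17: δ(q3, □) = (q0, x, R) → x[q0]yxxxxxyyy
Step 18: δ(q0, y) = (q0, x, L) → [q0]xxxxxxxyyy
Step 19: δ(q0, x) = (q3, y, L) → [q3]□yxxxxxxyyy
Step 20: δ(q3, □) = (q0, x, R) → x[q0]yxxxxxxyyy
Step 21: δ(q0, y) = (q0, x, L) → [q0]xxxxxxxxyyy
Step 22: δ(q0, x) = (q3, y, L) → [q3]□yxxxxxxxyyy
Step 23: δ(q3, □) = (q0, x, R) → x[q0]yxxxxxxxyyy
Step 24: δ(q0, y) = (q0, x, L) → [q0]xxxxxxxxxyyy
Step 25: δ(q0, x) = (q3, y, L) → [q3]□yxxxxxxxxyyy
Step 26: δ(q3, □) = (q0, x, R) → x[q0]yxxxxxxxxyyy
Step 27: δ(q0, y) = (q0, x, L) → [q0]xxxxxxxxxxyyy
Step 28: δ(q0, x) = (q3, y, L) → [q3]□yxxxxxxxxxyyy
Step 29: δ(q3, □) = (q0, x, R) → x[q0]yxxxxxxxxxyyy
Step 30: δ(q0, y) = (q0, x, L) → [q0]xxxxxxxxxxxyyy

The machine has not reached a halting state after 30 steps.
The machine did not halt within the 30-step bound.

Answer: No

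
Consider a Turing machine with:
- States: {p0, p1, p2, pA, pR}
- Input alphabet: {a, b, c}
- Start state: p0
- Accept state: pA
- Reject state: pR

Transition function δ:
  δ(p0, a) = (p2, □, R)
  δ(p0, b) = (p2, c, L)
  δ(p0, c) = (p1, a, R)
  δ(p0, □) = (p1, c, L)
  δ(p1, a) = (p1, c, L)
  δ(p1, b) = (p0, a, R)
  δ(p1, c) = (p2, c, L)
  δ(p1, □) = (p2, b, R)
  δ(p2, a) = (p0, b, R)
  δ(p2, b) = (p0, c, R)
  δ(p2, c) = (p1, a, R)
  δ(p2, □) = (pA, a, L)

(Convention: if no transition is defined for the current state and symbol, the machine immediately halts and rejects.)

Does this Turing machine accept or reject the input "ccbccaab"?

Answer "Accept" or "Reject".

Execution trace:
Initial: [p0]ccbccaab
Step 1: δ(p0, c) = (p1, a, R) → a[p1]cbccaab
Step 2: δ(p1, c) = (p2, c, L) → [p2]acbccaab
Step 3: δ(p2, a) = (p0, b, R) → b[p0]cbccaab
Step 4: δ(p0, c) = (p1, a, R) → ba[p1]bccaab
Step 5: δ(p1, b) = (p0, a, R) → baa[p0]ccaab
Step 6: δ(p0, c) = (p1, a, R) → baaa[p1]caab
Step 7: δ(p1, c) = (p2, c, L) → baa[p2]acaab
Step 8: δ(p2, a) = (p0, b, R) → baab[p0]caab
Step 9: δ(p0, c) = (p1, a, R) → baaba[p1]aab
Step 10: δ(p1, a) = (p1, c, L) → baab[p1]acab
Step 11: δ(p1, a) = (p1, c, L) → baa[p1]bccab
Step 12: δ(p1, b) = (p0, a, R) → baaa[p0]ccab
Step 13: δ(p0, c) = (p1, a, R) → baaaa[p1]cab
Step 14: δ(p1, c) = (p2, c, L) → baaa[p2]acab
Step 15: δ(p2, a) = (p0, b, R) → baaab[p0]cab
Step 16: δ(p0, c) = (p1, a, R) → baaaba[p1]ab
Step 17: δ(p1, a) = (p1, c, L) → baaab[p1]acb
Step 18: δ(p1, a) = (p1, c, L) → baaa[p1]bccb
Step 19: δ(p1, b) = (p0, a, R) → baaaa[p0]ccb
Step 20: δ(p0, c) = (p1, a, R) → baaaaa[p1]cb
Step 21: δ(p1, c) = (p2, c, L) → baaaa[p2]acb
Step 22: δ(p2, a) = (p0, b, R) → baaaab[p0]cb
Step 23: δ(p0, c) = (p1, a, R) → baaaaba[p1]b
Step 24: δ(p1, b) = (p0, a, R) → baaaabaa[p0]□
Step 25: δ(p0, □) = (p1, c, L) → baaaaba[p1]ac
Step 26: δ(p1, a) = (p1, c, L) → baaaab[p1]acc
Step 27: δ(p1, a) = (p1, c, L) → baaaa[p1]bccc
Step 28: δ(p1, b) = (p0, a, R) → baaaaa[p0]ccc
Step 29: δ(p0, c) = (p1, a, R) → baaaaaa[p1]cc
Step 30: δ(p1, c) = (p2, c, L) → baaaaa[p2]acc
Step 31: δ(p2, a) = (p0, b, R) → baaaaab[p0]cc
Step 32: δ(p0, c) = (p1, a, R) → baaaaaba[p1]c
Step 33: δ(p1, c) = (p2, c, L) → baaaaab[p2]ac
Step 34: δ(p2, a) = (p0, b, R) → baaaaabb[p0]c
Step 35: δ(p0, c) = (p1, a, R) → baaaaabba[p1]□
Step 36: δ(p1, □) = (p2, b, R) → baaaaabbab[p2]□
Step 37: δ(p2, □) = (pA, a, L) → baaaaabba[pA]ba

The machine reaches the accept state pA and halts.

Answer: Accept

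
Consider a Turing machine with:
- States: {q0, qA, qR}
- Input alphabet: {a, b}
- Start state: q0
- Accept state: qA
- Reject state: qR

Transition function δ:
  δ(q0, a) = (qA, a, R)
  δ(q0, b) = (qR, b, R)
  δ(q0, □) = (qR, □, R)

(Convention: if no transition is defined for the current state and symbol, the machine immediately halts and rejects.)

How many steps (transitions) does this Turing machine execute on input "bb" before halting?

Execution trace:
Initial: [q0]bb
Step 1: δ(q0, b) = (qR, b, R) → b[qR]b

The machine reaches the reject state qR and halts.

The machine executed 1 step before halting.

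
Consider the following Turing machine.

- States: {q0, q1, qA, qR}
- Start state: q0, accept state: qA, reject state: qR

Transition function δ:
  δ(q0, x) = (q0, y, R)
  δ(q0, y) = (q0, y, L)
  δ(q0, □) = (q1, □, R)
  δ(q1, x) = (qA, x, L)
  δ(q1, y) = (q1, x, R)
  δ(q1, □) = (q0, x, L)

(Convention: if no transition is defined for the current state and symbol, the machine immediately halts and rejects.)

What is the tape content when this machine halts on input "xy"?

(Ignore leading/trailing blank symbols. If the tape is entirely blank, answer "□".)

Execution trace:
Initial: [q0]xy
Step 1: δ(q0, x) = (q0, y, R) → y[q0]y
Step 2: δ(q0, y) = (q0, y, L) → [q0]yy
Step 3: δ(q0, y) = (q0, y, L) → [q0]□yy
Step 4: δ(q0, □) = (q1, □, R) → □[q1]yy
Step 5: δ(q1, y) = (q1, x, R) → □x[q1]y
Step 6: δ(q1, y) = (q1, x, R) → □xx[q1]□
Step 7: δ(q1, □) = (q0, x, L) → □x[q0]xx
Step 8: δ(q0, x) = (q0, y, R) → □xy[q0]x
Step 9: δ(q0, x) = (q0, y, R) → □xyy[q0]□
Step 10: δ(q0, □) = (q1, □, R) → □xyy□[q1]□
Step 11: δ(q1, □) = (q0, x, L) → □xyy[q0]□x
Step 12: δ(q0, □) = (q1, □, R) → □xyy□[q1]x
Step 13: δ(q1, x) = (qA, x, L) → □xyy[qA]□x

The machine reaches the accept state qA and halts.

Final tape (ignoring leading/trailing blanks): xyy□x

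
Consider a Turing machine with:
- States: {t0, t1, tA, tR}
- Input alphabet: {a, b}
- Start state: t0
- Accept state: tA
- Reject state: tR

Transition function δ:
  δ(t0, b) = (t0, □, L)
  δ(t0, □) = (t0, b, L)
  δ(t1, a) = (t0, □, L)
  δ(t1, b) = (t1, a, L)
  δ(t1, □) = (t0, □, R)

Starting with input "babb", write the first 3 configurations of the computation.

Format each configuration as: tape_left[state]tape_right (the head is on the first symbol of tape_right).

Transitions applied:
Step 1: δ(t0, b) = (t0, □, L)
Step 2: δ(t0, □) = (t0, b, L)

The first 3 configurations are:
[t0]babb ⊢ [t0]□□abb ⊢ [t0]□b□abb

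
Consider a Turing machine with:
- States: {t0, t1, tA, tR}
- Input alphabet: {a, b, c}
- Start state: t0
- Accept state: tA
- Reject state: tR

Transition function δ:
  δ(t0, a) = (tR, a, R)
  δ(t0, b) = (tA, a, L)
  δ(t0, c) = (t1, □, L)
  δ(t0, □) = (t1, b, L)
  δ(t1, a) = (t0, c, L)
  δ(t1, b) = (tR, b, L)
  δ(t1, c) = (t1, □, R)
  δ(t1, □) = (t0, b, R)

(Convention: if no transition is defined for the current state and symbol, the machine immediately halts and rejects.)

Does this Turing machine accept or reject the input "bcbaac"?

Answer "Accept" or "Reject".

Execution trace:
Initial: [t0]bcbaac
Step 1: δ(t0, b) = (tA, a, L) → [tA]□acbaac

The machine reaches the accept state tA and halts.

Answer: Accept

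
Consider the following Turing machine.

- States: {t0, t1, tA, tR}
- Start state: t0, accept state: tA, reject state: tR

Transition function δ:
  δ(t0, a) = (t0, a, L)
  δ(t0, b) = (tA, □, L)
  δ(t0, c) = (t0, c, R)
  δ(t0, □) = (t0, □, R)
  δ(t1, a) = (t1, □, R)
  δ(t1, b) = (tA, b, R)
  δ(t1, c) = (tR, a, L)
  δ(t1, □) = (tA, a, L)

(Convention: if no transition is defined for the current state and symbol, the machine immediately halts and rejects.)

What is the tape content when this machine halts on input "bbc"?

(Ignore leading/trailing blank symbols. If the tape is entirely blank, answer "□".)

Execution trace:
Initial: [t0]bbc
Step 1: δ(t0, b) = (tA, □, L) → [tA]□□bc

The machine reaches the accept state tA and halts.

Final tape (ignoring leading/trailing blanks): bc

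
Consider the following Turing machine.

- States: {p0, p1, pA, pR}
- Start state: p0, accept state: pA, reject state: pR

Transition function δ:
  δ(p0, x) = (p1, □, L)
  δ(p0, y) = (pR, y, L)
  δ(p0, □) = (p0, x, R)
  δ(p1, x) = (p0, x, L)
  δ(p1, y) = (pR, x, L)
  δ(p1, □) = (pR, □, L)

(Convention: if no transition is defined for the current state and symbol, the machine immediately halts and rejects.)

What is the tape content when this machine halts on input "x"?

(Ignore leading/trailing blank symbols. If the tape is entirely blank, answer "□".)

Execution trace:
Initial: [p0]x
Step 1: δ(p0, x) = (p1, □, L) → [p1]□□
Step 2: δ(p1, □) = (pR, □, L) → [pR]□□□

The machine reaches the reject state pR and halts.

Final tape (ignoring leading/trailing blanks): □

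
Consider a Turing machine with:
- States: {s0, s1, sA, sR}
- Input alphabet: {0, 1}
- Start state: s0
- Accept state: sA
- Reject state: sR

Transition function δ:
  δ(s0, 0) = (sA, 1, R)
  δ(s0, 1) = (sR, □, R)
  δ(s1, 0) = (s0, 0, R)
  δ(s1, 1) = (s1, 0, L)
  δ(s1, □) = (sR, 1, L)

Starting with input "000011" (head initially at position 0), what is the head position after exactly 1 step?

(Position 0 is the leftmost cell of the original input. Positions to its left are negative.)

Execution trace (head position shown):
Step 0: [s0]000011  (head at position 0)
Step 1: move right → 1[sA]00011  (head at position 1)

After 1 step, the head is at position 1.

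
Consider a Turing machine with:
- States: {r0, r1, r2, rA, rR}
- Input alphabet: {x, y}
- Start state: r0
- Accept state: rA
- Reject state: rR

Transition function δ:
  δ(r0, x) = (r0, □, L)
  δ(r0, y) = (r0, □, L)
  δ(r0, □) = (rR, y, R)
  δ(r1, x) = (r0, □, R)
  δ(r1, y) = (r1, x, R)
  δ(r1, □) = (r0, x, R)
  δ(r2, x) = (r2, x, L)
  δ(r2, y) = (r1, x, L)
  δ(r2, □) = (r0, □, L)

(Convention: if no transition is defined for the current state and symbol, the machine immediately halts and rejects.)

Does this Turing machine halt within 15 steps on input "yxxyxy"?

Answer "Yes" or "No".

Execution trace:
Initial: [r0]yxxyxy
Step 1: δ(r0, y) = (r0, □, L) → [r0]□□xxyxy
Step 2: δ(r0, □) = (rR, y, R) → y[rR]□xxyxy

The machine reaches the reject state rR and halts.
The machine halted after 2 steps (within the 15-step bound).

Answer: Yes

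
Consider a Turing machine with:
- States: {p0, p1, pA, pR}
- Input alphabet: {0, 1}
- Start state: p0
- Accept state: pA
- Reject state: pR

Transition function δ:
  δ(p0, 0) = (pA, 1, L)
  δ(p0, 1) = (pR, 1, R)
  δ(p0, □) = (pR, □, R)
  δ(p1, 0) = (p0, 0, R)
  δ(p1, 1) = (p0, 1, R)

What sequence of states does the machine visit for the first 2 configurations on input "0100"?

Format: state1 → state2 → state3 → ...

Execution trace:
Initial: [p0]0100
Step 1: δ(p0, 0) = (pA, 1, L) → [pA]□1100

The machine reaches the accept state pA and halts.

State sequence: p0 → pA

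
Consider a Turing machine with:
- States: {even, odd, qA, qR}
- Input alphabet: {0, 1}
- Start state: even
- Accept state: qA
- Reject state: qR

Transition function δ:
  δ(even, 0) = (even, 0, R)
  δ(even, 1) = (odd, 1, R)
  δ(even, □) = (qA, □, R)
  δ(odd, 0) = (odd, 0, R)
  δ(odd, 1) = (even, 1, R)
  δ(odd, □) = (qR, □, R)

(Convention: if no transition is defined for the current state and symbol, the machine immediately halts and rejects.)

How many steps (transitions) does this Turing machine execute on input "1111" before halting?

Execution trace:
Initial: [even]1111
Step 1: δ(even, 1) = (odd, 1, R) → 1[odd]111
Step 2: δ(odd, 1) = (even, 1, R) → 11[even]11
Step 3: δ(even, 1) = (odd, 1, R) → 111[odd]1
Step 4: δ(odd, 1) = (even, 1, R) → 1111[even]□
Step 5: δ(even, □) = (qA, □, R) → 1111□[qA]□

The machine reaches the accept state qA and halts.

The machine executed 5 steps before halting.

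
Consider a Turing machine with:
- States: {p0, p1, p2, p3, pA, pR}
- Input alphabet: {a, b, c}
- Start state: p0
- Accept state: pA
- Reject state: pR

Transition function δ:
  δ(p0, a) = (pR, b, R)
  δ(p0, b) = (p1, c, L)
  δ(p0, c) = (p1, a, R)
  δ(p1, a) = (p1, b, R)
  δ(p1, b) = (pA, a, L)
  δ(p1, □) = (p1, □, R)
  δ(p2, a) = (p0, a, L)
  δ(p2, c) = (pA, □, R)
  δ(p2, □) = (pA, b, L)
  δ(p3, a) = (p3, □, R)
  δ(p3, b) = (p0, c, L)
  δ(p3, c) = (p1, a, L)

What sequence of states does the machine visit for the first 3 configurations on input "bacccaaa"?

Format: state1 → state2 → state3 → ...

Execution trace:
Initial: [p0]bacccaaa
Step 1: δ(p0, b) = (p1, c, L) → [p1]□cacccaaa
Step 2: δ(p1, □) = (p1, □, R) → □[p1]cacccaaa

No transition is defined for δ(p1, c). By convention the machine halts and rejects.

State sequence: p0 → p1 → p1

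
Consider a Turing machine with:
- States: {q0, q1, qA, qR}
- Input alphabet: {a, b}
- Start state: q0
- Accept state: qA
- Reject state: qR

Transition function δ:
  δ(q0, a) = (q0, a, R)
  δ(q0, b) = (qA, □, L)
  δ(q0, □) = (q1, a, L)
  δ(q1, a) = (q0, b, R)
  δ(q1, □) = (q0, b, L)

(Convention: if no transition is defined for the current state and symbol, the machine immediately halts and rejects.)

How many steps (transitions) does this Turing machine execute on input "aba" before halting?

Execution trace:
Initial: [q0]aba
Step 1: δ(q0, a) = (q0, a, R) → a[q0]ba
Step 2: δ(q0, b) = (qA, □, L) → [qA]a□a

The machine reaches the accept state qA and halts.

The machine executed 2 steps before halting.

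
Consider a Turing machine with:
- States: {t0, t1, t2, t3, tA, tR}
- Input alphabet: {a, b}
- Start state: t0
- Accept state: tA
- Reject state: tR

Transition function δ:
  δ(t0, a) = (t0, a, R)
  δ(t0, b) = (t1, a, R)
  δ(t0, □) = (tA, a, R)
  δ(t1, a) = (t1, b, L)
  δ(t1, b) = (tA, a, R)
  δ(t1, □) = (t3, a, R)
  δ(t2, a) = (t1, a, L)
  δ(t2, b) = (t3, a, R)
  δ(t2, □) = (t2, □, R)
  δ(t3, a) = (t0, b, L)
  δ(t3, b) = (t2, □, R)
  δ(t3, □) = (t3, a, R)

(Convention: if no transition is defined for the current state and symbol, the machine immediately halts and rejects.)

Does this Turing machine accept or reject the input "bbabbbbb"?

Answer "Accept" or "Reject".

Execution trace:
Initial: [t0]bbabbbbb
Step 1: δ(t0, b) = (t1, a, R) → a[t1]babbbbb
Step 2: δ(t1, b) = (tA, a, R) → aa[tA]abbbbb

The machine reaches the accept state tA and halts.

Answer: Accept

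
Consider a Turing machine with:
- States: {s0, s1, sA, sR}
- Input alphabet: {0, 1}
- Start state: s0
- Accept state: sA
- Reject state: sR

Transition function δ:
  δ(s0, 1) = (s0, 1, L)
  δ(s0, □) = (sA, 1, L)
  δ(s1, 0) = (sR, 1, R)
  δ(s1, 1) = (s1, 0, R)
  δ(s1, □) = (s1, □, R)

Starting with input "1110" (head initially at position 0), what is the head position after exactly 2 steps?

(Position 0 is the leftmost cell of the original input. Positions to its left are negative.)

Execution trace (head position shown):
Step 0: [s0]1110  (head at position 0)
Step 1: move left → [s0]□1110  (head at position -1)
Step 2: move left → [sA]□11110  (head at position -2)

After 2 steps, the head is at position -2.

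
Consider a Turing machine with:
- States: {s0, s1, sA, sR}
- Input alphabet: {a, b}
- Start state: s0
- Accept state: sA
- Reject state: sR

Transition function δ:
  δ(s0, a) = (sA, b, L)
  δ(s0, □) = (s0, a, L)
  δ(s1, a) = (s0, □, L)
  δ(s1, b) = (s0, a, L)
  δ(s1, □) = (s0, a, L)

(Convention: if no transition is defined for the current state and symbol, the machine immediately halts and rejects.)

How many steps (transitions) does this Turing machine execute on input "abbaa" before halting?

Execution trace:
Initial: [s0]abbaa
Step 1: δ(s0, a) = (sA, b, L) → [sA]□bbbaa

The machine reaches the accept state sA and halts.

The machine executed 1 step before halting.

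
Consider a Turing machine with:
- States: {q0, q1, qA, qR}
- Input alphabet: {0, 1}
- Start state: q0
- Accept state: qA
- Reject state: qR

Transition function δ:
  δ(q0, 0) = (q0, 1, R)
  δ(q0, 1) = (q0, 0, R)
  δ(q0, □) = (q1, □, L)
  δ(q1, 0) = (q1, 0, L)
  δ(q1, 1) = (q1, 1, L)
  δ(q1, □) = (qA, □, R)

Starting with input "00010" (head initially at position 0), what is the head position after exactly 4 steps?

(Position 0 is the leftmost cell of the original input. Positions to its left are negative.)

Execution trace (head position shown):
Step 0: [q0]00010  (head at position 0)
Step 1: move right → 1[q0]0010  (head at position 1)
Step 2: move right → 11[q0]010  (head at position 2)
Step 3: move right → 111[q0]10  (head at position 3)
Step 4: move right → 1110[q0]0  (head at position 4)

After 4 steps, the head is at position 4.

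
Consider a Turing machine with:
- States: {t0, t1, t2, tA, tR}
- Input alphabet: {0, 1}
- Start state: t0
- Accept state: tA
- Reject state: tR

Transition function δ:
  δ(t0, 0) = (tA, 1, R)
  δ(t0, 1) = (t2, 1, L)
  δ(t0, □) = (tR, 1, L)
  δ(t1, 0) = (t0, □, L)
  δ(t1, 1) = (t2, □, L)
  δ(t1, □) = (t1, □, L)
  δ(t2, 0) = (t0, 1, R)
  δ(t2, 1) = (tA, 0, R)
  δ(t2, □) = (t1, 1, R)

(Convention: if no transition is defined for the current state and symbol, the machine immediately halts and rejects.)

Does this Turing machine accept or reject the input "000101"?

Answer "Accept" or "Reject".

Execution trace:
Initial: [t0]000101
Step 1: δ(t0, 0) = (tA, 1, R) → 1[tA]00101

The machine reaches the accept state tA and halts.

Answer: Accept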